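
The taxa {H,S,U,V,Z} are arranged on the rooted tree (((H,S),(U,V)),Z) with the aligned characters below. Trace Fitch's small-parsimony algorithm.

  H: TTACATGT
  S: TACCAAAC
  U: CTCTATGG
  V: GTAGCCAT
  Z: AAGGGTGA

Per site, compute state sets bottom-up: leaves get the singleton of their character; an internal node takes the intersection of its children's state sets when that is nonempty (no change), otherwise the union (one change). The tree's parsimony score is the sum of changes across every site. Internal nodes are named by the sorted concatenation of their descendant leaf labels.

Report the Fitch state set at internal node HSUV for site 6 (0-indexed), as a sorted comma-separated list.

site 0, node HS: H={T} ∩ S={T} → {T} (+0)
site 0, node UV: U={C} ∪ V={G} → {C,G} (+1)
site 0, node HSUV: HS={T} ∪ UV={C,G} → {C,G,T} (+1)
site 0, node HSUVZ: HSUV={C,G,T} ∪ Z={A} → {A,C,G,T} (+1)
site 1, node HS: H={T} ∪ S={A} → {A,T} (+1)
site 1, node UV: U={T} ∩ V={T} → {T} (+0)
site 1, node HSUV: HS={A,T} ∩ UV={T} → {T} (+0)
site 1, node HSUVZ: HSUV={T} ∪ Z={A} → {A,T} (+1)
site 2, node HS: H={A} ∪ S={C} → {A,C} (+1)
site 2, node UV: U={C} ∪ V={A} → {A,C} (+1)
site 2, node HSUV: HS={A,C} ∩ UV={A,C} → {A,C} (+0)
site 2, node HSUVZ: HSUV={A,C} ∪ Z={G} → {A,C,G} (+1)
site 3, node HS: H={C} ∩ S={C} → {C} (+0)
site 3, node UV: U={T} ∪ V={G} → {G,T} (+1)
site 3, node HSUV: HS={C} ∪ UV={G,T} → {C,G,T} (+1)
site 3, node HSUVZ: HSUV={C,G,T} ∩ Z={G} → {G} (+0)
site 4, node HS: H={A} ∩ S={A} → {A} (+0)
site 4, node UV: U={A} ∪ V={C} → {A,C} (+1)
site 4, node HSUV: HS={A} ∩ UV={A,C} → {A} (+0)
site 4, node HSUVZ: HSUV={A} ∪ Z={G} → {A,G} (+1)
site 5, node HS: H={T} ∪ S={A} → {A,T} (+1)
site 5, node UV: U={T} ∪ V={C} → {C,T} (+1)
site 5, node HSUV: HS={A,T} ∩ UV={C,T} → {T} (+0)
site 5, node HSUVZ: HSUV={T} ∩ Z={T} → {T} (+0)
site 6, node HS: H={G} ∪ S={A} → {A,G} (+1)
site 6, node UV: U={G} ∪ V={A} → {A,G} (+1)
site 6, node HSUV: HS={A,G} ∩ UV={A,G} → {A,G} (+0)
site 6, node HSUVZ: HSUV={A,G} ∩ Z={G} → {G} (+0)
site 7, node HS: H={T} ∪ S={C} → {C,T} (+1)
site 7, node UV: U={G} ∪ V={T} → {G,T} (+1)
site 7, node HSUV: HS={C,T} ∩ UV={G,T} → {T} (+0)
site 7, node HSUVZ: HSUV={T} ∪ Z={A} → {A,T} (+1)
per-site changes: [3, 2, 3, 2, 2, 2, 2, 3]; total = 19

A,G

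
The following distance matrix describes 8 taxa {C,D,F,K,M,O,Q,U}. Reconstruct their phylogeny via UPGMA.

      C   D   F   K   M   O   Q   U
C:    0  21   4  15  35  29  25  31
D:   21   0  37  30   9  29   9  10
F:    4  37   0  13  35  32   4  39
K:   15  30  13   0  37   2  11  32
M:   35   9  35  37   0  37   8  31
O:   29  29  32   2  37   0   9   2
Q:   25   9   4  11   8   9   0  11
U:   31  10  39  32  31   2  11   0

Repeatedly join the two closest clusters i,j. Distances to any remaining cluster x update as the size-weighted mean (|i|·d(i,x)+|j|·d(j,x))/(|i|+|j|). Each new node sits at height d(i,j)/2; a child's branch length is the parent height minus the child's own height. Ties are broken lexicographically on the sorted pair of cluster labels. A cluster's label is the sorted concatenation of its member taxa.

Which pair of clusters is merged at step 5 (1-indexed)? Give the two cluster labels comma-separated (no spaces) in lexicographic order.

KO,U

step 1: merge (K,O) at d=2; branch lengths K→1, O→1; new cluster KO
  updated: d(C,KO)=22, d(D,KO)=59/2, d(F,KO)=45/2, d(KO,M)=37, d(KO,Q)=10, d(KO,U)=17
step 2: merge (C,F) at d=4; branch lengths C→2, F→2; new cluster CF
  updated: d(CF,D)=29, d(CF,KO)=89/4, d(CF,M)=35, d(CF,Q)=29/2, d(CF,U)=35
step 3: merge (M,Q) at d=8; branch lengths M→4, Q→4; new cluster MQ
  updated: d(CF,MQ)=99/4, d(D,MQ)=9, d(KO,MQ)=47/2, d(MQ,U)=21
step 4: merge (D,MQ) at d=9; branch lengths D→9/2, MQ→1/2; new cluster DMQ
  updated: d(CF,DMQ)=157/6, d(DMQ,KO)=51/2, d(DMQ,U)=52/3
step 5: merge (KO,U) at d=17; branch lengths KO→15/2, U→17/2; new cluster KOU
  updated: d(CF,KOU)=53/2, d(DMQ,KOU)=205/9
step 6: merge (DMQ,KOU) at d=205/9; branch lengths DMQ→62/9, KOU→26/9; new cluster DKMOQU
  updated: d(CF,DKMOQU)=79/3
step 7: merge (CF,DKMOQU) at d=79/3; branch lengths CF→67/6, DKMOQU→16/9; new cluster CDFKMOQU
final tree: ((C:2,F:2):67/6,((D:9/2,(M:4,Q:4):1/2):62/9,((K:1,O:1):15/2,U:17/2):26/9):16/9)
total length: 1039/18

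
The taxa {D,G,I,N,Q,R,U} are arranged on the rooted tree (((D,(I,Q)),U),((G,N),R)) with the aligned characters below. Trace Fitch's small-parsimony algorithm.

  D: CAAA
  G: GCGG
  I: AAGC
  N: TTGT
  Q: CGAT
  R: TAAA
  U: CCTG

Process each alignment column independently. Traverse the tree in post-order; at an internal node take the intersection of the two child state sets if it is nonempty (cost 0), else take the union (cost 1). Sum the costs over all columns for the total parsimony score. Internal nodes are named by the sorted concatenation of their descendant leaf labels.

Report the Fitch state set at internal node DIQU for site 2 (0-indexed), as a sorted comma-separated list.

A,T

IQ@0: {A} ∪ {C} = {A,C} (union, +1)
DIQ@0: {C} ∩ {A,C} = {C} (intersection, +0)
DIQU@0: {C} ∩ {C} = {C} (intersection, +0)
GN@0: {G} ∪ {T} = {G,T} (union, +1)
GNR@0: {G,T} ∩ {T} = {T} (intersection, +0)
DGINQRU@0: {C} ∪ {T} = {C,T} (union, +1)
IQ@1: {A} ∪ {G} = {A,G} (union, +1)
DIQ@1: {A} ∩ {A,G} = {A} (intersection, +0)
DIQU@1: {A} ∪ {C} = {A,C} (union, +1)
GN@1: {C} ∪ {T} = {C,T} (union, +1)
GNR@1: {C,T} ∪ {A} = {A,C,T} (union, +1)
DGINQRU@1: {A,C} ∩ {A,C,T} = {A,C} (intersection, +0)
IQ@2: {G} ∪ {A} = {A,G} (union, +1)
DIQ@2: {A} ∩ {A,G} = {A} (intersection, +0)
DIQU@2: {A} ∪ {T} = {A,T} (union, +1)
GN@2: {G} ∩ {G} = {G} (intersection, +0)
GNR@2: {G} ∪ {A} = {A,G} (union, +1)
DGINQRU@2: {A,T} ∩ {A,G} = {A} (intersection, +0)
IQ@3: {C} ∪ {T} = {C,T} (union, +1)
DIQ@3: {A} ∪ {C,T} = {A,C,T} (union, +1)
DIQU@3: {A,C,T} ∪ {G} = {A,C,G,T} (union, +1)
GN@3: {G} ∪ {T} = {G,T} (union, +1)
GNR@3: {G,T} ∪ {A} = {A,G,T} (union, +1)
DGINQRU@3: {A,C,G,T} ∩ {A,G,T} = {A,G,T} (intersection, +0)
per-site changes: [3, 4, 3, 5]; total = 15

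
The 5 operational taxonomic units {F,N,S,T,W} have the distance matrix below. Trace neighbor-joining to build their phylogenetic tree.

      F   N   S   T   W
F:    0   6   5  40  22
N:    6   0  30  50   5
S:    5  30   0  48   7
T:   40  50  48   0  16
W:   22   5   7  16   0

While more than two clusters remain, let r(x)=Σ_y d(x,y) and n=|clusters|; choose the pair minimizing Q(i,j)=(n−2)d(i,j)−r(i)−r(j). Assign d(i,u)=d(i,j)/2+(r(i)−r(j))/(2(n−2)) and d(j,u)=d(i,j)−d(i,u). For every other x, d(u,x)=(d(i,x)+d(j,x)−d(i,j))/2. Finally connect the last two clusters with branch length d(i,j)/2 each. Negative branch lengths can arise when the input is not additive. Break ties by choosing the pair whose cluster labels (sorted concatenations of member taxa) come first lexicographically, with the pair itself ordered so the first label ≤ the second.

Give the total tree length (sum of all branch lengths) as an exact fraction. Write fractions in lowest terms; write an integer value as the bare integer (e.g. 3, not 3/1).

iteration 1: select T,W (d=16, Q=-156); attach at lengths (76/3, -28/3); label the merged cluster TW
  updated: d(F,TW)=23, d(N,TW)=39/2, d(S,TW)=39/2
iteration 2: select F,S (d=5, Q=-157/2); attach at lengths (-21/8, 61/8); label the merged cluster FS
  updated: d(FS,N)=31/2, d(FS,TW)=75/4
iteration 3: select FS,N (d=31/2, Q=-215/4); attach at lengths (59/8, 65/8); label the merged cluster FNS
  updated: d(FNS,TW)=91/8
iteration 4: select FNS,TW (d=91/8); attach at lengths (91/16, 91/16); label the merged cluster FNSTW
final tree: (((F:-21/8,S:61/8):59/8,N:65/8):91/16,(T:76/3,W:-28/3):91/16)
total length: 383/8

383/8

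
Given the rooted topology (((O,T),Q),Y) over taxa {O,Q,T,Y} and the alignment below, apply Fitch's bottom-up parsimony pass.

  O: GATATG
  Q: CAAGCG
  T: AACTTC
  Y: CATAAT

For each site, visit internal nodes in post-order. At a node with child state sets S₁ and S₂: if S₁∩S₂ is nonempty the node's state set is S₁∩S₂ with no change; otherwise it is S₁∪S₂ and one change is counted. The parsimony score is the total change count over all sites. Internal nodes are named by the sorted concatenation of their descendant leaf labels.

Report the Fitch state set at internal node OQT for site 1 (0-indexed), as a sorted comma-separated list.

A

[col 0] OT: children O:{G}, T:{A} ∪→ {A,G}; cost 1
[col 0] OQT: children OT:{A,G}, Q:{C} ∪→ {A,C,G}; cost 1
[col 0] OQTY: children OQT:{A,C,G}, Y:{C} ∩→ {C}; cost 0
[col 1] OT: children O:{A}, T:{A} ∩→ {A}; cost 0
[col 1] OQT: children OT:{A}, Q:{A} ∩→ {A}; cost 0
[col 1] OQTY: children OQT:{A}, Y:{A} ∩→ {A}; cost 0
[col 2] OT: children O:{T}, T:{C} ∪→ {C,T}; cost 1
[col 2] OQT: children OT:{C,T}, Q:{A} ∪→ {A,C,T}; cost 1
[col 2] OQTY: children OQT:{A,C,T}, Y:{T} ∩→ {T}; cost 0
[col 3] OT: children O:{A}, T:{T} ∪→ {A,T}; cost 1
[col 3] OQT: children OT:{A,T}, Q:{G} ∪→ {A,G,T}; cost 1
[col 3] OQTY: children OQT:{A,G,T}, Y:{A} ∩→ {A}; cost 0
[col 4] OT: children O:{T}, T:{T} ∩→ {T}; cost 0
[col 4] OQT: children OT:{T}, Q:{C} ∪→ {C,T}; cost 1
[col 4] OQTY: children OQT:{C,T}, Y:{A} ∪→ {A,C,T}; cost 1
[col 5] OT: children O:{G}, T:{C} ∪→ {C,G}; cost 1
[col 5] OQT: children OT:{C,G}, Q:{G} ∩→ {G}; cost 0
[col 5] OQTY: children OQT:{G}, Y:{T} ∪→ {G,T}; cost 1
per-site changes: [2, 0, 2, 2, 2, 2]; total = 10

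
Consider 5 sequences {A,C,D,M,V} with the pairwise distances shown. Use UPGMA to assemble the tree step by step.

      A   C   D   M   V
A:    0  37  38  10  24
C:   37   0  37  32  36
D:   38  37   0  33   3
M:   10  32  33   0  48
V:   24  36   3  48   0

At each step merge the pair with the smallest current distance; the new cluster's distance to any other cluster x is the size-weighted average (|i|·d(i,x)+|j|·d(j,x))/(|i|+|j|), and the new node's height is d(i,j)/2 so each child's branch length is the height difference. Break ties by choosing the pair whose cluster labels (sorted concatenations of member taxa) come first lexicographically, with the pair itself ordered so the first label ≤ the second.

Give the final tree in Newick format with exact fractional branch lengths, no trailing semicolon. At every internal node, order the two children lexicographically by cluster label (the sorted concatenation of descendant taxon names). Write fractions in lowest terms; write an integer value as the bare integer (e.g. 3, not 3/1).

(((A:5,M:5):49/4,C:69/4):3/4,(D:3/2,V:3/2):33/2)

iteration 1: select D,V (d=3); attach at lengths (3/2, 3/2); label the merged cluster DV
  updated: d(A,DV)=31, d(C,DV)=73/2, d(DV,M)=81/2
iteration 2: select A,M (d=10); attach at lengths (5, 5); label the merged cluster AM
  updated: d(AM,C)=69/2, d(AM,DV)=143/4
iteration 3: select AM,C (d=69/2); attach at lengths (49/4, 69/4); label the merged cluster ACM
  updated: d(ACM,DV)=36
iteration 4: select ACM,DV (d=36); attach at lengths (3/4, 33/2); label the merged cluster ACDMV
final tree: (((A:5,M:5):49/4,C:69/4):3/4,(D:3/2,V:3/2):33/2)
total length: 239/4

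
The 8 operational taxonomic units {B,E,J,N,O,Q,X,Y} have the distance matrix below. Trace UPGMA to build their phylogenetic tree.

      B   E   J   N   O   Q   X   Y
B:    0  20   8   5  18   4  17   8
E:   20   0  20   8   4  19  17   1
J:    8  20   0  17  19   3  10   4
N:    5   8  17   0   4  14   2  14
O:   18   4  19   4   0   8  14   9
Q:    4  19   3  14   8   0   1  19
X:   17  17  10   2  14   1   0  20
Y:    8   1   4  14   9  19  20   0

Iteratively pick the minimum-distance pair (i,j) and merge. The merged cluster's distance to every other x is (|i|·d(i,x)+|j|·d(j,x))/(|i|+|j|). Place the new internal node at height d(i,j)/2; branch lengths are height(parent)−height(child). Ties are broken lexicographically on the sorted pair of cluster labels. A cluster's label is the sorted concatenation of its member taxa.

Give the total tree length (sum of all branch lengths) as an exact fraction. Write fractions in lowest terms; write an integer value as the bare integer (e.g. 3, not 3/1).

707/24

step 1: merge (E,Y) at d=1; branch lengths E→1/2, Y→1/2; new cluster EY
  updated: d(B,EY)=14, d(EY,J)=12, d(EY,N)=11, d(EY,O)=13/2, d(EY,Q)=19, d(EY,X)=37/2
step 2: merge (Q,X) at d=1; branch lengths Q→1/2, X→1/2; new cluster QX
  updated: d(B,QX)=21/2, d(EY,QX)=75/4, d(J,QX)=13/2, d(N,QX)=8, d(O,QX)=11
step 3: merge (N,O) at d=4; branch lengths N→2, O→2; new cluster NO
  updated: d(B,NO)=23/2, d(EY,NO)=35/4, d(J,NO)=18, d(NO,QX)=19/2
step 4: merge (J,QX) at d=13/2; branch lengths J→13/4, QX→11/4; new cluster JQX
  updated: d(B,JQX)=29/3, d(EY,JQX)=33/2, d(JQX,NO)=37/3
step 5: merge (EY,NO) at d=35/4; branch lengths EY→31/8, NO→19/8; new cluster ENOY
  updated: d(B,ENOY)=51/4, d(ENOY,JQX)=173/12
step 6: merge (B,JQX) at d=29/3; branch lengths B→29/6, JQX→19/12; new cluster BJQX
  updated: d(BJQX,ENOY)=14
step 7: merge (BJQX,ENOY) at d=14; branch lengths BJQX→13/6, ENOY→21/8; new cluster BEJNOQXY
final tree: ((B:29/6,(J:13/4,(Q:1/2,X:1/2):11/4):19/12):13/6,((E:1/2,Y:1/2):31/8,(N:2,O:2):19/8):21/8)
total length: 707/24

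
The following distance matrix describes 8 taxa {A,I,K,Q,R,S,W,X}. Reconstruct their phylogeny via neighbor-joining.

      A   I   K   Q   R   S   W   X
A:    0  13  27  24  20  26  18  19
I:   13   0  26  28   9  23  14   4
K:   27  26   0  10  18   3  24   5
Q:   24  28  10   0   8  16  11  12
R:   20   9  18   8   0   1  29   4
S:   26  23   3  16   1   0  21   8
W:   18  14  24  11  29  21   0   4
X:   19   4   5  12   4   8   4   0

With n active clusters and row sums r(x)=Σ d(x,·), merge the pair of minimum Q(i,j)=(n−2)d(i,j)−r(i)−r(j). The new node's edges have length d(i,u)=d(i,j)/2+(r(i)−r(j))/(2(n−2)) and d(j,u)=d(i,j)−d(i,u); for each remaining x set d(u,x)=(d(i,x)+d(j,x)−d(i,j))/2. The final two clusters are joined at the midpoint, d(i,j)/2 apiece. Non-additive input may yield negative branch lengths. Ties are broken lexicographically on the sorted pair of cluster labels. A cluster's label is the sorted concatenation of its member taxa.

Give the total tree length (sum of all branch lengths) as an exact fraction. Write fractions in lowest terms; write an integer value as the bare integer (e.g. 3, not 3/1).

step 1: merge (K,S) at d=3, Q=-193; branch lengths K→11/4, S→1/4; new cluster KS
  updated: d(A,KS)=25, d(I,KS)=23, d(KS,Q)=23/2, d(KS,R)=8, d(KS,W)=21, d(KS,X)=5
step 2: merge (A,I) at d=13, Q=-145; branch lengths A→93/10, I→37/10; new cluster AI
  updated: d(AI,KS)=35/2, d(AI,Q)=39/2, d(AI,R)=8, d(AI,W)=19/2, d(AI,X)=5
step 3: merge (AI,W) at d=19/2, Q=-96; branch lengths AI→23/8, W→53/8; new cluster AIW
  updated: d(AIW,KS)=29/2, d(AIW,Q)=21/2, d(AIW,R)=55/4, d(AIW,X)=-1/4
step 4: merge (AIW,X) at d=-1/4, Q=-60; branch lengths AIW→17/6, X→-37/12; new cluster AIWX
  updated: d(AIWX,KS)=79/8, d(AIWX,Q)=91/8, d(AIWX,R)=9
step 5: merge (AIWX,KS) at d=79/8, Q=-319/8; branch lengths AIWX→165/32, KS→151/32; new cluster AIKSWX
  updated: d(AIKSWX,Q)=13/2, d(AIKSWX,R)=57/16
step 6: merge (AIKSWX,Q) at d=13/2, Q=-289/16; branch lengths AIKSWX→33/32, Q→175/32; new cluster AIKQSWX
  updated: d(AIKQSWX,R)=81/32
step 7: merge (AIKQSWX,R) at d=81/32; branch lengths AIKQSWX→81/64, R→81/64; new cluster AIKQRSWX
final tree: ((((((A:93/10,I:37/10):23/8,W:53/8):17/6,X:-37/12):165/32,(K:11/4,S:1/4):151/32):33/32,Q:175/32):81/64,R:81/64)
total length: 1413/32

1413/32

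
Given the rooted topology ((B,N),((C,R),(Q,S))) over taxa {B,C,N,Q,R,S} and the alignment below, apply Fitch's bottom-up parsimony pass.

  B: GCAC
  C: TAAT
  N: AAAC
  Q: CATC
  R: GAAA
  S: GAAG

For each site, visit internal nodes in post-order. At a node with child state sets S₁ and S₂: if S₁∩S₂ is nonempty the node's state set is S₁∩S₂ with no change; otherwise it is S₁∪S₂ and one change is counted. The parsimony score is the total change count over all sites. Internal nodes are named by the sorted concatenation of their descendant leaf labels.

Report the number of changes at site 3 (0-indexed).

site 0, node BN: B={G} ∪ N={A} → {A,G} (+1)
site 0, node CR: C={T} ∪ R={G} → {G,T} (+1)
site 0, node QS: Q={C} ∪ S={G} → {C,G} (+1)
site 0, node CQRS: CR={G,T} ∩ QS={C,G} → {G} (+0)
site 0, node BCNQRS: BN={A,G} ∩ CQRS={G} → {G} (+0)
site 1, node BN: B={C} ∪ N={A} → {A,C} (+1)
site 1, node CR: C={A} ∩ R={A} → {A} (+0)
site 1, node QS: Q={A} ∩ S={A} → {A} (+0)
site 1, node CQRS: CR={A} ∩ QS={A} → {A} (+0)
site 1, node BCNQRS: BN={A,C} ∩ CQRS={A} → {A} (+0)
site 2, node BN: B={A} ∩ N={A} → {A} (+0)
site 2, node CR: C={A} ∩ R={A} → {A} (+0)
site 2, node QS: Q={T} ∪ S={A} → {A,T} (+1)
site 2, node CQRS: CR={A} ∩ QS={A,T} → {A} (+0)
site 2, node BCNQRS: BN={A} ∩ CQRS={A} → {A} (+0)
site 3, node BN: B={C} ∩ N={C} → {C} (+0)
site 3, node CR: C={T} ∪ R={A} → {A,T} (+1)
site 3, node QS: Q={C} ∪ S={G} → {C,G} (+1)
site 3, node CQRS: CR={A,T} ∪ QS={C,G} → {A,C,G,T} (+1)
site 3, node BCNQRS: BN={C} ∩ CQRS={A,C,G,T} → {C} (+0)
per-site changes: [3, 1, 1, 3]; total = 8

3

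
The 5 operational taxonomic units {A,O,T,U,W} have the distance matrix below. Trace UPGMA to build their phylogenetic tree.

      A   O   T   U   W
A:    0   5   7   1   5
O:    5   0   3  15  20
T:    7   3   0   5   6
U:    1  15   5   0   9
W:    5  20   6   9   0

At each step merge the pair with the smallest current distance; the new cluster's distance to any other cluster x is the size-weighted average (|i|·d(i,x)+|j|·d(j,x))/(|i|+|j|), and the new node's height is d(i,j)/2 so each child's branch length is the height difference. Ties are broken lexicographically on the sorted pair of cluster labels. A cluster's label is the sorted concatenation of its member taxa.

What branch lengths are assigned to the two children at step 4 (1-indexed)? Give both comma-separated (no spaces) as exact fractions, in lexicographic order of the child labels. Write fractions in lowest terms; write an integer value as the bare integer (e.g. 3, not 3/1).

4/3,10/3

step 1: merge (A,U) at d=1; branch lengths A→1/2, U→1/2; new cluster AU
  updated: d(AU,O)=10, d(AU,T)=6, d(AU,W)=7
step 2: merge (O,T) at d=3; branch lengths O→3/2, T→3/2; new cluster OT
  updated: d(AU,OT)=8, d(OT,W)=13
step 3: merge (AU,W) at d=7; branch lengths AU→3, W→7/2; new cluster AUW
  updated: d(AUW,OT)=29/3
step 4: merge (AUW,OT) at d=29/3; branch lengths AUW→4/3, OT→10/3; new cluster AOTUW
final tree: (((A:1/2,U:1/2):3,W:7/2):4/3,(O:3/2,T:3/2):10/3)
total length: 91/6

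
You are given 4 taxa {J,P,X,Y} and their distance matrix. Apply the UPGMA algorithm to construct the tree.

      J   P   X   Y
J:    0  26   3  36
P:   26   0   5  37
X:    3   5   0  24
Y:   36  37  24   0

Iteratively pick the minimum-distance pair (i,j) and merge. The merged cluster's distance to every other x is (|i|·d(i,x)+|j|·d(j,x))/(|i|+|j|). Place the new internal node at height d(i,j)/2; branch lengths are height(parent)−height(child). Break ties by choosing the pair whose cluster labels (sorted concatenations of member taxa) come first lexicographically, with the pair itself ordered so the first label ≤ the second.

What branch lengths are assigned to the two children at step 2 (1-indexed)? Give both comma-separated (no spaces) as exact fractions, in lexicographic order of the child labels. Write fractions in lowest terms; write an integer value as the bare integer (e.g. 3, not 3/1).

step 1: merge (J,X) at d=3; branch lengths J→3/2, X→3/2; new cluster JX
  updated: d(JX,P)=31/2, d(JX,Y)=30
step 2: merge (JX,P) at d=31/2; branch lengths JX→25/4, P→31/4; new cluster JPX
  updated: d(JPX,Y)=97/3
step 3: merge (JPX,Y) at d=97/3; branch lengths JPX→101/12, Y→97/6; new cluster JPXY
final tree: (((J:3/2,X:3/2):25/4,P:31/4):101/12,Y:97/6)
total length: 499/12

25/4,31/4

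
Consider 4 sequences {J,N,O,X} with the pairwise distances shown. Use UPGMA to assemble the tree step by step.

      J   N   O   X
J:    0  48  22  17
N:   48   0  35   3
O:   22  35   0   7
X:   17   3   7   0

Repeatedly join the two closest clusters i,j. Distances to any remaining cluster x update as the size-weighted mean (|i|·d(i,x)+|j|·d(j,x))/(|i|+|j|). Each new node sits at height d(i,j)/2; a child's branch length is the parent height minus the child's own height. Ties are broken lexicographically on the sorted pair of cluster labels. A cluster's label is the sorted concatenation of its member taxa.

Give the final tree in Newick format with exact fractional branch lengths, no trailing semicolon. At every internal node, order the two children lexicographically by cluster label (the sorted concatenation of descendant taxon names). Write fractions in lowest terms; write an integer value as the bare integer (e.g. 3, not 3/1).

(J:29/2,((N:3/2,X:3/2):9,O:21/2):4)

1. join N+X (d=3) ⇒ NX; edges |N|=3/2, |X|=3/2
  updated: d(J,NX)=65/2, d(NX,O)=21
2. join NX+O (d=21) ⇒ NOX; edges |NX|=9, |O|=21/2
  updated: d(J,NOX)=29
3. join J+NOX (d=29) ⇒ JNOX; edges |J|=29/2, |NOX|=4
final tree: (J:29/2,((N:3/2,X:3/2):9,O:21/2):4)
total length: 41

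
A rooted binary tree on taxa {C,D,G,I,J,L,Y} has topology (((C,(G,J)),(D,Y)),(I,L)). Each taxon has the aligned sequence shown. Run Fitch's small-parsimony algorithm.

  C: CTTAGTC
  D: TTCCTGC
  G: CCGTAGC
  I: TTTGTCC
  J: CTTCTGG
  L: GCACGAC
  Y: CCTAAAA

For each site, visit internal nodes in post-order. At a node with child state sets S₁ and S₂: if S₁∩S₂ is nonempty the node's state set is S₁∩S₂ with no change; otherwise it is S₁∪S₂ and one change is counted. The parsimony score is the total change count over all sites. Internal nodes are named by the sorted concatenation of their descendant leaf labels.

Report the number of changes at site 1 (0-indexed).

3

GJ@0: {C} ∩ {C} = {C} (intersection, +0)
CGJ@0: {C} ∩ {C} = {C} (intersection, +0)
DY@0: {T} ∪ {C} = {C,T} (union, +1)
CDGJY@0: {C} ∩ {C,T} = {C} (intersection, +0)
IL@0: {T} ∪ {G} = {G,T} (union, +1)
CDGIJLY@0: {C} ∪ {G,T} = {C,G,T} (union, +1)
GJ@1: {C} ∪ {T} = {C,T} (union, +1)
CGJ@1: {T} ∩ {C,T} = {T} (intersection, +0)
DY@1: {T} ∪ {C} = {C,T} (union, +1)
CDGJY@1: {T} ∩ {C,T} = {T} (intersection, +0)
IL@1: {T} ∪ {C} = {C,T} (union, +1)
CDGIJLY@1: {T} ∩ {C,T} = {T} (intersection, +0)
GJ@2: {G} ∪ {T} = {G,T} (union, +1)
CGJ@2: {T} ∩ {G,T} = {T} (intersection, +0)
DY@2: {C} ∪ {T} = {C,T} (union, +1)
CDGJY@2: {T} ∩ {C,T} = {T} (intersection, +0)
IL@2: {T} ∪ {A} = {A,T} (union, +1)
CDGIJLY@2: {T} ∩ {A,T} = {T} (intersection, +0)
GJ@3: {T} ∪ {C} = {C,T} (union, +1)
CGJ@3: {A} ∪ {C,T} = {A,C,T} (union, +1)
DY@3: {C} ∪ {A} = {A,C} (union, +1)
CDGJY@3: {A,C,T} ∩ {A,C} = {A,C} (intersection, +0)
IL@3: {G} ∪ {C} = {C,G} (union, +1)
CDGIJLY@3: {A,C} ∩ {C,G} = {C} (intersection, +0)
GJ@4: {A} ∪ {T} = {A,T} (union, +1)
CGJ@4: {G} ∪ {A,T} = {A,G,T} (union, +1)
DY@4: {T} ∪ {A} = {A,T} (union, +1)
CDGJY@4: {A,G,T} ∩ {A,T} = {A,T} (intersection, +0)
IL@4: {T} ∪ {G} = {G,T} (union, +1)
CDGIJLY@4: {A,T} ∩ {G,T} = {T} (intersection, +0)
GJ@5: {G} ∩ {G} = {G} (intersection, +0)
CGJ@5: {T} ∪ {G} = {G,T} (union, +1)
DY@5: {G} ∪ {A} = {A,G} (union, +1)
CDGJY@5: {G,T} ∩ {A,G} = {G} (intersection, +0)
IL@5: {C} ∪ {A} = {A,C} (union, +1)
CDGIJLY@5: {G} ∪ {A,C} = {A,C,G} (union, +1)
GJ@6: {C} ∪ {G} = {C,G} (union, +1)
CGJ@6: {C} ∩ {C,G} = {C} (intersection, +0)
DY@6: {C} ∪ {A} = {A,C} (union, +1)
CDGJY@6: {C} ∩ {A,C} = {C} (intersection, +0)
IL@6: {C} ∩ {C} = {C} (intersection, +0)
CDGIJLY@6: {C} ∩ {C} = {C} (intersection, +0)
per-site changes: [3, 3, 3, 4, 4, 4, 2]; total = 23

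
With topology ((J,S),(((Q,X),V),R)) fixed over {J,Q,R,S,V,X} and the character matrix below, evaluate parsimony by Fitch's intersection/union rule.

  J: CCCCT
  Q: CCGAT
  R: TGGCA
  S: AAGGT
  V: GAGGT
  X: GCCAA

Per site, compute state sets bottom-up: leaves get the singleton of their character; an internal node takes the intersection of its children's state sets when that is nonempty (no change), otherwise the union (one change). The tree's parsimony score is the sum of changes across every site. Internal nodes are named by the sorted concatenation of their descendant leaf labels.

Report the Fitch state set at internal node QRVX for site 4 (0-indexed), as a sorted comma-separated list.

JS@0: {C} ∪ {A} = {A,C} (union, +1)
QX@0: {C} ∪ {G} = {C,G} (union, +1)
QVX@0: {C,G} ∩ {G} = {G} (intersection, +0)
QRVX@0: {G} ∪ {T} = {G,T} (union, +1)
JQRSVX@0: {A,C} ∪ {G,T} = {A,C,G,T} (union, +1)
JS@1: {C} ∪ {A} = {A,C} (union, +1)
QX@1: {C} ∩ {C} = {C} (intersection, +0)
QVX@1: {C} ∪ {A} = {A,C} (union, +1)
QRVX@1: {A,C} ∪ {G} = {A,C,G} (union, +1)
JQRSVX@1: {A,C} ∩ {A,C,G} = {A,C} (intersection, +0)
JS@2: {C} ∪ {G} = {C,G} (union, +1)
QX@2: {G} ∪ {C} = {C,G} (union, +1)
QVX@2: {C,G} ∩ {G} = {G} (intersection, +0)
QRVX@2: {G} ∩ {G} = {G} (intersection, +0)
JQRSVX@2: {C,G} ∩ {G} = {G} (intersection, +0)
JS@3: {C} ∪ {G} = {C,G} (union, +1)
QX@3: {A} ∩ {A} = {A} (intersection, +0)
QVX@3: {A} ∪ {G} = {A,G} (union, +1)
QRVX@3: {A,G} ∪ {C} = {A,C,G} (union, +1)
JQRSVX@3: {C,G} ∩ {A,C,G} = {C,G} (intersection, +0)
JS@4: {T} ∩ {T} = {T} (intersection, +0)
QX@4: {T} ∪ {A} = {A,T} (union, +1)
QVX@4: {A,T} ∩ {T} = {T} (intersection, +0)
QRVX@4: {T} ∪ {A} = {A,T} (union, +1)
JQRSVX@4: {T} ∩ {A,T} = {T} (intersection, +0)
per-site changes: [4, 3, 2, 3, 2]; total = 14

A,T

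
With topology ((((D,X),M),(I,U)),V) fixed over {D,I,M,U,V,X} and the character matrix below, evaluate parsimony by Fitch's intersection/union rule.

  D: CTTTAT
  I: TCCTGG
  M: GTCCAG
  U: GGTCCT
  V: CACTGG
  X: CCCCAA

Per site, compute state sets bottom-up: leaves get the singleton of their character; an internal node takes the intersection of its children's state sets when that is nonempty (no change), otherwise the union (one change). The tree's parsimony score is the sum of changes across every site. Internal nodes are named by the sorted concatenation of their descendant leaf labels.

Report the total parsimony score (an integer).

site 0, node DX: D={C} ∩ X={C} → {C} (+0)
site 0, node DMX: DX={C} ∪ M={G} → {C,G} (+1)
site 0, node IU: I={T} ∪ U={G} → {G,T} (+1)
site 0, node DIMUX: DMX={C,G} ∩ IU={G,T} → {G} (+0)
site 0, node DIMUVX: DIMUX={G} ∪ V={C} → {C,G} (+1)
site 1, node DX: D={T} ∪ X={C} → {C,T} (+1)
site 1, node DMX: DX={C,T} ∩ M={T} → {T} (+0)
site 1, node IU: I={C} ∪ U={G} → {C,G} (+1)
site 1, node DIMUX: DMX={T} ∪ IU={C,G} → {C,G,T} (+1)
site 1, node DIMUVX: DIMUX={C,G,T} ∪ V={A} → {A,C,G,T} (+1)
site 2, node DX: D={T} ∪ X={C} → {C,T} (+1)
site 2, node DMX: DX={C,T} ∩ M={C} → {C} (+0)
site 2, node IU: I={C} ∪ U={T} → {C,T} (+1)
site 2, node DIMUX: DMX={C} ∩ IU={C,T} → {C} (+0)
site 2, node DIMUVX: DIMUX={C} ∩ V={C} → {C} (+0)
site 3, node DX: D={T} ∪ X={C} → {C,T} (+1)
site 3, node DMX: DX={C,T} ∩ M={C} → {C} (+0)
site 3, node IU: I={T} ∪ U={C} → {C,T} (+1)
site 3, node DIMUX: DMX={C} ∩ IU={C,T} → {C} (+0)
site 3, node DIMUVX: DIMUX={C} ∪ V={T} → {C,T} (+1)
site 4, node DX: D={A} ∩ X={A} → {A} (+0)
site 4, node DMX: DX={A} ∩ M={A} → {A} (+0)
site 4, node IU: I={G} ∪ U={C} → {C,G} (+1)
site 4, node DIMUX: DMX={A} ∪ IU={C,G} → {A,C,G} (+1)
site 4, node DIMUVX: DIMUX={A,C,G} ∩ V={G} → {G} (+0)
site 5, node DX: D={T} ∪ X={A} → {A,T} (+1)
site 5, node DMX: DX={A,T} ∪ M={G} → {A,G,T} (+1)
site 5, node IU: I={G} ∪ U={T} → {G,T} (+1)
site 5, node DIMUX: DMX={A,G,T} ∩ IU={G,T} → {G,T} (+0)
site 5, node DIMUVX: DIMUX={G,T} ∩ V={G} → {G} (+0)
per-site changes: [3, 4, 2, 3, 2, 3]; total = 17

17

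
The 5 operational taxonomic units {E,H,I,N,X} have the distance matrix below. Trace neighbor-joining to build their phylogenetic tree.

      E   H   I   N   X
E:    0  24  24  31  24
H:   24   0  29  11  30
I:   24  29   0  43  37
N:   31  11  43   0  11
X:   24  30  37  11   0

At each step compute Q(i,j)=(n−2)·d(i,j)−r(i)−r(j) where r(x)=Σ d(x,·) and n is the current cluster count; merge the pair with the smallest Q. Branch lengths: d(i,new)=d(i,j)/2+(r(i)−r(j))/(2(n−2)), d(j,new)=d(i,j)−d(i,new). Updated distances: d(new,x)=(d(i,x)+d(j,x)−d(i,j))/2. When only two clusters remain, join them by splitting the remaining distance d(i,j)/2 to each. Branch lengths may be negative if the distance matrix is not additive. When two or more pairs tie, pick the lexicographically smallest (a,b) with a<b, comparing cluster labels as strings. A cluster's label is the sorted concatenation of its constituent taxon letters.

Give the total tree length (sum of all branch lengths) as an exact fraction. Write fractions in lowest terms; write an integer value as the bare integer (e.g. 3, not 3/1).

1. join N+X (d=11, Q=-165) ⇒ NX; edges |N|=9/2, |X|=13/2
  updated: d(E,NX)=22, d(H,NX)=15, d(I,NX)=69/2
2. join E+I (d=24, Q=-219/2) ⇒ EI; edges |E|=61/8, |I|=131/8
  updated: d(EI,H)=29/2, d(EI,NX)=65/4
3. join EI+H (d=29/2, Q=-183/4) ⇒ EHI; edges |EI|=63/8, |H|=53/8
  updated: d(EHI,NX)=67/8
4. join EHI+NX (d=67/8) ⇒ EHINX; edges |EHI|=67/16, |NX|=67/16
final tree: (((E:61/8,I:131/8):63/8,H:53/8):67/16,(N:9/2,X:13/2):67/16)
total length: 463/8

463/8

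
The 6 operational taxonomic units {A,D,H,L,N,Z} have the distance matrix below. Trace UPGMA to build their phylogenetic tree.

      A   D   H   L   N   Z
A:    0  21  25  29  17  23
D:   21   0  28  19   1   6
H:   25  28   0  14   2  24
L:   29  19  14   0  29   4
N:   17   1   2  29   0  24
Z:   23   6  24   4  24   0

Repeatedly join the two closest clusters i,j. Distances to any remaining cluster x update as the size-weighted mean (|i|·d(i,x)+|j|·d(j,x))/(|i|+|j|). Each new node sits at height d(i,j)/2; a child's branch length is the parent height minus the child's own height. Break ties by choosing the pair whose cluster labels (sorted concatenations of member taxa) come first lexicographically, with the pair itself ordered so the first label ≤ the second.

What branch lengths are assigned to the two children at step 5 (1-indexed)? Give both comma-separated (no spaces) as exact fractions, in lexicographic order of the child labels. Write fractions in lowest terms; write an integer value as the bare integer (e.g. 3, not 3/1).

23/2,11/6

1. join D+N (d=1) ⇒ DN; edges |D|=1/2, |N|=1/2
  updated: d(A,DN)=19, d(DN,H)=15, d(DN,L)=24, d(DN,Z)=15
2. join L+Z (d=4) ⇒ LZ; edges |L|=2, |Z|=2
  updated: d(A,LZ)=26, d(DN,LZ)=39/2, d(H,LZ)=19
3. join DN+H (d=15) ⇒ DHN; edges |DN|=7, |H|=15/2
  updated: d(A,DHN)=21, d(DHN,LZ)=58/3
4. join DHN+LZ (d=58/3) ⇒ DHLNZ; edges |DHN|=13/6, |LZ|=23/3
  updated: d(A,DHLNZ)=23
5. join A+DHLNZ (d=23) ⇒ ADHLNZ; edges |A|=23/2, |DHLNZ|=11/6
final tree: (A:23/2,(((D:1/2,N:1/2):7,H:15/2):13/6,(L:2,Z:2):23/3):11/6)
total length: 128/3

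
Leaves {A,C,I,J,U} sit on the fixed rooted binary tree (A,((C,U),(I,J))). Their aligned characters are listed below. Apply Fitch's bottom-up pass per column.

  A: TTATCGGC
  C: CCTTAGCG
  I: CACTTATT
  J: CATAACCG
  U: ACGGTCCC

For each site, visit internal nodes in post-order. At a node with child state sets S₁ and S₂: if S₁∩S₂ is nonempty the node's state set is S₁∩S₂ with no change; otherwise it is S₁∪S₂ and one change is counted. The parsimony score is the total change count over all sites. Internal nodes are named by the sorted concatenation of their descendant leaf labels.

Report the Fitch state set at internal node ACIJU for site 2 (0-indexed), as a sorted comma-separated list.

[col 0] CU: children C:{C}, U:{A} ∪→ {A,C}; cost 1
[col 0] IJ: children I:{C}, J:{C} ∩→ {C}; cost 0
[col 0] CIJU: children CU:{A,C}, IJ:{C} ∩→ {C}; cost 0
[col 0] ACIJU: children A:{T}, CIJU:{C} ∪→ {C,T}; cost 1
[col 1] CU: children C:{C}, U:{C} ∩→ {C}; cost 0
[col 1] IJ: children I:{A}, J:{A} ∩→ {A}; cost 0
[col 1] CIJU: children CU:{C}, IJ:{A} ∪→ {A,C}; cost 1
[col 1] ACIJU: children A:{T}, CIJU:{A,C} ∪→ {A,C,T}; cost 1
[col 2] CU: children C:{T}, U:{G} ∪→ {G,T}; cost 1
[col 2] IJ: children I:{C}, J:{T} ∪→ {C,T}; cost 1
[col 2] CIJU: children CU:{G,T}, IJ:{C,T} ∩→ {T}; cost 0
[col 2] ACIJU: children A:{A}, CIJU:{T} ∪→ {A,T}; cost 1
[col 3] CU: children C:{T}, U:{G} ∪→ {G,T}; cost 1
[col 3] IJ: children I:{T}, J:{A} ∪→ {A,T}; cost 1
[col 3] CIJU: children CU:{G,T}, IJ:{A,T} ∩→ {T}; cost 0
[col 3] ACIJU: children A:{T}, CIJU:{T} ∩→ {T}; cost 0
[col 4] CU: children C:{A}, U:{T} ∪→ {A,T}; cost 1
[col 4] IJ: children I:{T}, J:{A} ∪→ {A,T}; cost 1
[col 4] CIJU: children CU:{A,T}, IJ:{A,T} ∩→ {A,T}; cost 0
[col 4] ACIJU: children A:{C}, CIJU:{A,T} ∪→ {A,C,T}; cost 1
[col 5] CU: children C:{G}, U:{C} ∪→ {C,G}; cost 1
[col 5] IJ: children I:{A}, J:{C} ∪→ {A,C}; cost 1
[col 5] CIJU: children CU:{C,G}, IJ:{A,C} ∩→ {C}; cost 0
[col 5] ACIJU: children A:{G}, CIJU:{C} ∪→ {C,G}; cost 1
[col 6] CU: children C:{C}, U:{C} ∩→ {C}; cost 0
[col 6] IJ: children I:{T}, J:{C} ∪→ {C,T}; cost 1
[col 6] CIJU: children CU:{C}, IJ:{C,T} ∩→ {C}; cost 0
[col 6] ACIJU: children A:{G}, CIJU:{C} ∪→ {C,G}; cost 1
[col 7] CU: children C:{G}, U:{C} ∪→ {C,G}; cost 1
[col 7] IJ: children I:{T}, J:{G} ∪→ {G,T}; cost 1
[col 7] CIJU: children CU:{C,G}, IJ:{G,T} ∩→ {G}; cost 0
[col 7] ACIJU: children A:{C}, CIJU:{G} ∪→ {C,G}; cost 1
per-site changes: [2, 2, 3, 2, 3, 3, 2, 3]; total = 20

A,T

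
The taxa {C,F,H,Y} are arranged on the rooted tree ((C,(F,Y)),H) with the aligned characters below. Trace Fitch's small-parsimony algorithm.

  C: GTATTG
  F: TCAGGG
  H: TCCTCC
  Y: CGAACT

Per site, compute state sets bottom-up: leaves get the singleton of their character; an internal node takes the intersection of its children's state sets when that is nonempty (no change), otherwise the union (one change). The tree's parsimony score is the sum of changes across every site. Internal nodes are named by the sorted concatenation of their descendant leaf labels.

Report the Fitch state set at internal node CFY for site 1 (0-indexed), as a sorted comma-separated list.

C,G,T

FY@0: {T} ∪ {C} = {C,T} (union, +1)
CFY@0: {G} ∪ {C,T} = {C,G,T} (union, +1)
CFHY@0: {C,G,T} ∩ {T} = {T} (intersection, +0)
FY@1: {C} ∪ {G} = {C,G} (union, +1)
CFY@1: {T} ∪ {C,G} = {C,G,T} (union, +1)
CFHY@1: {C,G,T} ∩ {C} = {C} (intersection, +0)
FY@2: {A} ∩ {A} = {A} (intersection, +0)
CFY@2: {A} ∩ {A} = {A} (intersection, +0)
CFHY@2: {A} ∪ {C} = {A,C} (union, +1)
FY@3: {G} ∪ {A} = {A,G} (union, +1)
CFY@3: {T} ∪ {A,G} = {A,G,T} (union, +1)
CFHY@3: {A,G,T} ∩ {T} = {T} (intersection, +0)
FY@4: {G} ∪ {C} = {C,G} (union, +1)
CFY@4: {T} ∪ {C,G} = {C,G,T} (union, +1)
CFHY@4: {C,G,T} ∩ {C} = {C} (intersection, +0)
FY@5: {G} ∪ {T} = {G,T} (union, +1)
CFY@5: {G} ∩ {G,T} = {G} (intersection, +0)
CFHY@5: {G} ∪ {C} = {C,G} (union, +1)
per-site changes: [2, 2, 1, 2, 2, 2]; total = 11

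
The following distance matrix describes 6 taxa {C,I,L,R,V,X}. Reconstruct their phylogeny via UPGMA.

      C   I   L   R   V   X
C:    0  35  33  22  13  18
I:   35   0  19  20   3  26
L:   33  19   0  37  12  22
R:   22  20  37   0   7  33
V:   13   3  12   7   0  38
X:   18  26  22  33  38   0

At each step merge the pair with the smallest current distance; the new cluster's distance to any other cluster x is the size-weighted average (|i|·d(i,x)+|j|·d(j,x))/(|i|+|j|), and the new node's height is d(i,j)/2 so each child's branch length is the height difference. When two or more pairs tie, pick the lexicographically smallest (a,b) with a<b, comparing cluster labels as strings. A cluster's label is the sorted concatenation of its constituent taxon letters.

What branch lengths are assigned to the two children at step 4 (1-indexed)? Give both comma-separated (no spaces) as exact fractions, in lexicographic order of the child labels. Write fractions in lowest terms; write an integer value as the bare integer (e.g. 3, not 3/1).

1. join I+V (d=3) ⇒ IV; edges |I|=3/2, |V|=3/2
  updated: d(C,IV)=24, d(IV,L)=31/2, d(IV,R)=27/2, d(IV,X)=32
2. join IV+R (d=27/2) ⇒ IRV; edges |IV|=21/4, |R|=27/4
  updated: d(C,IRV)=70/3, d(IRV,L)=68/3, d(IRV,X)=97/3
3. join C+X (d=18) ⇒ CX; edges |C|=9, |X|=9
  updated: d(CX,IRV)=167/6, d(CX,L)=55/2
4. join IRV+L (d=68/3) ⇒ ILRV; edges |IRV|=55/12, |L|=34/3
  updated: d(CX,ILRV)=111/4
5. join CX+ILRV (d=111/4) ⇒ CILRVX; edges |CX|=39/8, |ILRV|=61/24
final tree: ((C:9,X:9):39/8,(((I:3/2,V:3/2):21/4,R:27/4):55/12,L:34/3):61/24)
total length: 169/3

55/12,34/3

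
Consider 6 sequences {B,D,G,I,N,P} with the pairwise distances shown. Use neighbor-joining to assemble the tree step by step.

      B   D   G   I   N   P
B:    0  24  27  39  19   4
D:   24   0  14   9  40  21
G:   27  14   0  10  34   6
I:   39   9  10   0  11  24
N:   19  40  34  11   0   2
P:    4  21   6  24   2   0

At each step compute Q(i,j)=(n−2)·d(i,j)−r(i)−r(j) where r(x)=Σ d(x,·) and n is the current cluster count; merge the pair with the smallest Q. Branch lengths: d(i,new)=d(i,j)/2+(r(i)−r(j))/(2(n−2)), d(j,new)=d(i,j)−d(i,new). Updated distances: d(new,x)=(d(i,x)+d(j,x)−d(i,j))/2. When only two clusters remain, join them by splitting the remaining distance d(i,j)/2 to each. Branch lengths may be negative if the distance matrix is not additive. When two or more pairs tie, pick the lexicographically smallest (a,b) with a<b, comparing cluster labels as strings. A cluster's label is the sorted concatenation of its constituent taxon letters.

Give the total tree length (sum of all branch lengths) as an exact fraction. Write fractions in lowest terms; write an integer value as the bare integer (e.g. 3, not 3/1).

iteration 1: select D,I (d=9, Q=-165); attach at lengths (51/8, 21/8); label the merged cluster DI
  updated: d(B,DI)=27, d(DI,G)=15/2, d(DI,N)=21, d(DI,P)=18
iteration 2: select DI,G (d=15/2, Q=-251/2); attach at lengths (43/12, 47/12); label the merged cluster DGI
  updated: d(B,DGI)=93/4, d(DGI,N)=95/4, d(DGI,P)=33/4
iteration 3: select B,DGI (d=93/4, Q=-55); attach at lengths (75/8, 111/8); label the merged cluster BDGI
  updated: d(BDGI,N)=39/4, d(BDGI,P)=-11/2
iteration 4: select BDGI,N (d=39/4, Q=-25/4); attach at lengths (9/8, 69/8); label the merged cluster BDGIN
  updated: d(BDGIN,P)=-53/8
iteration 5: select BDGIN,P (d=-53/8); attach at lengths (-53/16, -53/16); label the merged cluster BDGINP
final tree: (((B:75/8,((D:51/8,I:21/8):43/12,G:47/12):111/8):9/8,N:69/8):-53/16,P:-53/16)
total length: 343/8

343/8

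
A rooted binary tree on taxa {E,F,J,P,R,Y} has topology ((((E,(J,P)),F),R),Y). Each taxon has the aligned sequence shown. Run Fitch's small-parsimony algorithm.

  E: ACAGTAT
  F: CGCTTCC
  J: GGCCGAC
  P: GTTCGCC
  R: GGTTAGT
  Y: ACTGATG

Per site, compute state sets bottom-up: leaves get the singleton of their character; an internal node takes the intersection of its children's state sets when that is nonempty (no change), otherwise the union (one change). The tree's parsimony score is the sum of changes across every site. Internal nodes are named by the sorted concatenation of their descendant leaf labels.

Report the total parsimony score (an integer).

21

JP@0: {G} ∩ {G} = {G} (intersection, +0)
EJP@0: {A} ∪ {G} = {A,G} (union, +1)
EFJP@0: {A,G} ∪ {C} = {A,C,G} (union, +1)
EFJPR@0: {A,C,G} ∩ {G} = {G} (intersection, +0)
EFJPRY@0: {G} ∪ {A} = {A,G} (union, +1)
JP@1: {G} ∪ {T} = {G,T} (union, +1)
EJP@1: {C} ∪ {G,T} = {C,G,T} (union, +1)
EFJP@1: {C,G,T} ∩ {G} = {G} (intersection, +0)
EFJPR@1: {G} ∩ {G} = {G} (intersection, +0)
EFJPRY@1: {G} ∪ {C} = {C,G} (union, +1)
JP@2: {C} ∪ {T} = {C,T} (union, +1)
EJP@2: {A} ∪ {C,T} = {A,C,T} (union, +1)
EFJP@2: {A,C,T} ∩ {C} = {C} (intersection, +0)
EFJPR@2: {C} ∪ {T} = {C,T} (union, +1)
EFJPRY@2: {C,T} ∩ {T} = {T} (intersection, +0)
JP@3: {C} ∩ {C} = {C} (intersection, +0)
EJP@3: {G} ∪ {C} = {C,G} (union, +1)
EFJP@3: {C,G} ∪ {T} = {C,G,T} (union, +1)
EFJPR@3: {C,G,T} ∩ {T} = {T} (intersection, +0)
EFJPRY@3: {T} ∪ {G} = {G,T} (union, +1)
JP@4: {G} ∩ {G} = {G} (intersection, +0)
EJP@4: {T} ∪ {G} = {G,T} (union, +1)
EFJP@4: {G,T} ∩ {T} = {T} (intersection, +0)
EFJPR@4: {T} ∪ {A} = {A,T} (union, +1)
EFJPRY@4: {A,T} ∩ {A} = {A} (intersection, +0)
JP@5: {A} ∪ {C} = {A,C} (union, +1)
EJP@5: {A} ∩ {A,C} = {A} (intersection, +0)
EFJP@5: {A} ∪ {C} = {A,C} (union, +1)
EFJPR@5: {A,C} ∪ {G} = {A,C,G} (union, +1)
EFJPRY@5: {A,C,G} ∪ {T} = {A,C,G,T} (union, +1)
JP@6: {C} ∩ {C} = {C} (intersection, +0)
EJP@6: {T} ∪ {C} = {C,T} (union, +1)
EFJP@6: {C,T} ∩ {C} = {C} (intersection, +0)
EFJPR@6: {C} ∪ {T} = {C,T} (union, +1)
EFJPRY@6: {C,T} ∪ {G} = {C,G,T} (union, +1)
per-site changes: [3, 3, 3, 3, 2, 4, 3]; total = 21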